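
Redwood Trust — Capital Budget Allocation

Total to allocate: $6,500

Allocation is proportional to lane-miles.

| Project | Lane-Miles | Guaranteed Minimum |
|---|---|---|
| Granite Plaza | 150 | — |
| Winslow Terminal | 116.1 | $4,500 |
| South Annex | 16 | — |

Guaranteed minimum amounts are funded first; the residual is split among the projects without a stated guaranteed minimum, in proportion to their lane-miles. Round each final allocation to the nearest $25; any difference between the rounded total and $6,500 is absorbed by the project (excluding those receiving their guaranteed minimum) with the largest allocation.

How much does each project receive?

Guaranteed amounts: Winslow Terminal $4,500. Residual $2,000.
Residual split over remaining lane-miles 166: Granite Plaza 1,807.23 → $1,800; South Annex 192.77 → $200.

Granite Plaza: $1,800; Winslow Terminal: $4,500; South Annex: $200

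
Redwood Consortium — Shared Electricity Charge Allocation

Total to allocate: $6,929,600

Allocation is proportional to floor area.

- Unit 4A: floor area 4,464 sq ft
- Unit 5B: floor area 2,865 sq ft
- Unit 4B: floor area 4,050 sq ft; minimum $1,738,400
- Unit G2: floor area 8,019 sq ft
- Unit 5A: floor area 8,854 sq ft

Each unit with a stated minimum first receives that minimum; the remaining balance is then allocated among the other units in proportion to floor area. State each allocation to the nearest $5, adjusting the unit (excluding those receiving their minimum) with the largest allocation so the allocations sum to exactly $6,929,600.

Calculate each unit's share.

Unit 4A: $957,505 · Unit 5B: $614,525 · Unit 4B: $1,738,400 · Unit G2: $1,720,035 · Unit 5A: $1,899,135

Guaranteed amounts: Unit 4B $1,738,400. Remaining pool $5,191,200.
Remaining pool split over remaining floor area 24,202: Unit 4A 957,504.21 → $957,505; Unit 5B 614,527.23 → $614,525; Unit G2 1,720,032.76 → $1,720,035; Unit 5A 1,899,135.81 → $1,899,135.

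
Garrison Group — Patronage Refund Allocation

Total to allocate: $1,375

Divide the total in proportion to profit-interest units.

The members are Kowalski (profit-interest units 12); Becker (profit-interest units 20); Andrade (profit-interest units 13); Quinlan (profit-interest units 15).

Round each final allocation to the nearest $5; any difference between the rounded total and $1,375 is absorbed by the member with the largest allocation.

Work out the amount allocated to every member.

Sum of profit-interest units: 60.
Proportional shares: Kowalski 12/60 × $1,375 = 275.00; Becker 20/60 × $1,375 = 458.33; Andrade 13/60 × $1,375 = 297.92; Quinlan 15/60 × $1,375 = 343.75.
At nearest $5: Kowalski $275; Becker $460; Andrade $300; Quinlan $345. Sum = $1,380.
Difference $1,375 − $1,380 = −$5 applied to largest allocation (Becker): Becker becomes $455.

Kowalski: $275 | Becker: $455 | Andrade: $300 | Quinlan: $345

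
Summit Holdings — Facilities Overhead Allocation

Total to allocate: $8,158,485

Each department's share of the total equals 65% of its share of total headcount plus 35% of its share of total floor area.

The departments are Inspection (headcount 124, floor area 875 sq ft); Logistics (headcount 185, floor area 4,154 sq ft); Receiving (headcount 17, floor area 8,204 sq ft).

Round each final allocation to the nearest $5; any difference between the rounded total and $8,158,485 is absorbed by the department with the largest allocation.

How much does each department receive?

Inspection: $2,205,910; Logistics: $3,905,745; Receiving: $2,046,830

Totals — headcount 326, floor area 13,233.
Combined weights (65% headcount + 35% floor area): Inspection 0.2704; Logistics 0.4787; Receiving 0.2509.
Proportional shares: Inspection 2,205,908.83; Logistics 3,905,746.58; Receiving 2,046,829.59.
At nearest $5: Inspection $2,205,910; Logistics $3,905,745; Receiving $2,046,830. Sum = $8,158,485.
Rounded total matches; no reconciliation needed.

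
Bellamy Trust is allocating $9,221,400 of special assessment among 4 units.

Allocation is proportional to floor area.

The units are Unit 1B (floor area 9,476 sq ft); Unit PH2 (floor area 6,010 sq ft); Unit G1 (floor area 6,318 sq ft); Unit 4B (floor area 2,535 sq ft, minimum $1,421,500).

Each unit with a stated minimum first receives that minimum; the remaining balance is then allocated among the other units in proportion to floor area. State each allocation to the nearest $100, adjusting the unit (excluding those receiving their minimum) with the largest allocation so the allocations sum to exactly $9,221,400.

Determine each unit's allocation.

Unit 1B: $3,389,900 · Unit PH2: $2,149,900 · Unit G1: $2,260,100 · Unit 4B: $1,421,500

Fund the minimums — Unit 4B $1,421,500. Residual $7,799,900.
Residual split over remaining floor area 21,804: Unit 1B 3,389,829.96 → $3,389,800; Unit PH2 2,149,944.92 → $2,149,900; Unit G1 2,260,125.12 → $2,260,100.
Rounding difference +$100 applied to Unit 1B → $3,389,900.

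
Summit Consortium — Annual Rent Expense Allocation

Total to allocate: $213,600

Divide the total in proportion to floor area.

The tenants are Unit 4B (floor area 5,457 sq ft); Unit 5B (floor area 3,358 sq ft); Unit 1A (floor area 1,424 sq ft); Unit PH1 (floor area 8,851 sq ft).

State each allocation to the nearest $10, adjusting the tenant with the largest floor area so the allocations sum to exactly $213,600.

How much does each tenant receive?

Total floor area = 5,457 + 3,358 + 1,424 + 8,851 = 19,090.
Pro-rata amounts: Unit 4B 61,058.94; Unit 5B 37,573.01; Unit 1A 15,933.28; Unit PH1 99,034.76.
After rounding ($10): Unit 4B $61,060; Unit 5B $37,570; Unit 1A $15,930; Unit PH1 $99,030. Sum = $213,590.
Difference $213,600 − $213,590 = +$10 applied to largest floor area (Unit PH1): Unit PH1 becomes $99,040.

Unit 4B: $61,060 · Unit 5B: $37,570 · Unit 1A: $15,930 · Unit PH1: $99,040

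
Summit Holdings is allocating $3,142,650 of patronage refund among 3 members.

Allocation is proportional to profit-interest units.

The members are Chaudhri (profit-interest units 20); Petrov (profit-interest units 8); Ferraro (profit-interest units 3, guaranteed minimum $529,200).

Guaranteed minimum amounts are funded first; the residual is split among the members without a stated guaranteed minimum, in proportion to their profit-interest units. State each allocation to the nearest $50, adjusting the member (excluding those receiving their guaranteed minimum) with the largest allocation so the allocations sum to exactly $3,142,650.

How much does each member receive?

Minimums first: Ferraro $529,200. Residual $2,613,450.
Residual split over remaining profit-interest units 28: Chaudhri 1,866,750.00 → $1,866,750; Petrov 746,700.00 → $746,700.

Chaudhri: $1,866,750; Petrov: $746,700; Ferraro: $529,200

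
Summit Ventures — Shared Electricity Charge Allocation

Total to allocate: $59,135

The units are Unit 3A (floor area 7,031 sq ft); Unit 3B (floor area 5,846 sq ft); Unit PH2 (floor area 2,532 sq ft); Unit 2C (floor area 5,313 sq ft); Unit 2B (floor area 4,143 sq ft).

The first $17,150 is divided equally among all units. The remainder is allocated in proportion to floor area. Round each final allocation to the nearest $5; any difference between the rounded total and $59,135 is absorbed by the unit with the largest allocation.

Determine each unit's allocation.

Unit 3A: $15,305; Unit 3B: $13,300; Unit PH2: $7,705; Unit 2C: $12,400; Unit 2B: $10,425

First tranche $17,150 split equally: $3,430 each.
Remainder $41,985 by floor area (total 24,865): Unit 3A 11,871.97 → $11,870; Unit 3B 9,871.08 → $9,870; Unit PH2 4,275.33 → $4,275; Unit 2C 8,971.10 → $8,970; Unit 2B 6,995.53 → $6,995.
Rounding difference +$5 on remainder applied to Unit 3A.
Totals: Unit 3A $3,430 + $11,875 = $15,305; Unit 3B $3,430 + $9,870 = $13,300; Unit PH2 $3,430 + $4,275 = $7,705; Unit 2C $3,430 + $8,970 = $12,400; Unit 2B $3,430 + $6,995 = $10,425.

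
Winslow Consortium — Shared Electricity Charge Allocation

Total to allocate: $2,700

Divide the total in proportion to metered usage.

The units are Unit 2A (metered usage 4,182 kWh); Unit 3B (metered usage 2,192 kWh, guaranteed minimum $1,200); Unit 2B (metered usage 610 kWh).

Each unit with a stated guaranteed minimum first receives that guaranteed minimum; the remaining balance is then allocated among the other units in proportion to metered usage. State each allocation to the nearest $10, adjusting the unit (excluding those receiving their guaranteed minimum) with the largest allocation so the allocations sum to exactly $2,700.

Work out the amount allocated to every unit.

Minimums first: Unit 3B $1,200. Remaining pool $1,500.
Remaining pool split over remaining metered usage 4,792: Unit 2A 1,309.06 → $1,310; Unit 2B 190.94 → $190.

Unit 2A: $1,310 | Unit 3B: $1,200 | Unit 2B: $190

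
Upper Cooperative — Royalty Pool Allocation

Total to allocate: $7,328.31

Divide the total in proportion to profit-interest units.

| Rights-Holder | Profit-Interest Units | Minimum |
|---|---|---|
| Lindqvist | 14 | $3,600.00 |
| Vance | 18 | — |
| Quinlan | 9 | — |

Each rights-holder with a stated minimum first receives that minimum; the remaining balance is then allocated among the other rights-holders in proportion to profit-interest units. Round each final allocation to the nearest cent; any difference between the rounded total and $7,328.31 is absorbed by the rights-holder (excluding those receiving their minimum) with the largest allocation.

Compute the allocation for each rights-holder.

Lindqvist: $3,600.00 | Vance: $2,485.54 | Quinlan: $1,242.77

Fund the minimums — Lindqvist $3,600.00. Balance $3,728.31.
Balance split over remaining profit-interest units 27: Vance 2,485.5400 → $2,485.54; Quinlan 1,242.7700 → $1,242.77.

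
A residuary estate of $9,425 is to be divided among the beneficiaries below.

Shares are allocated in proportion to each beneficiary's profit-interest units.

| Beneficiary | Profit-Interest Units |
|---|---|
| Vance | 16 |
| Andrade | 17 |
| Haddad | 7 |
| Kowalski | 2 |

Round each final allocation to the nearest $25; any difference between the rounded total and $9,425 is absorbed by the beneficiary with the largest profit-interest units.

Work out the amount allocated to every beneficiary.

Profit-interest units total: 42.
Pro-rata amounts: Vance 16/42 × $9,425 = 3,590.48; Andrade 17/42 × $9,425 = 3,814.88; Haddad 7/42 × $9,425 = 1,570.83; Kowalski 2/42 × $9,425 = 448.81.
At nearest $25: Vance $3,600; Andrade $3,825; Haddad $1,575; Kowalski $450. Sum = $9,450.
Difference $9,425 − $9,450 = −$25 applied to largest profit-interest units (Andrade): Andrade becomes $3,800.

Vance: $3,600; Andrade: $3,800; Haddad: $1,575; Kowalski: $450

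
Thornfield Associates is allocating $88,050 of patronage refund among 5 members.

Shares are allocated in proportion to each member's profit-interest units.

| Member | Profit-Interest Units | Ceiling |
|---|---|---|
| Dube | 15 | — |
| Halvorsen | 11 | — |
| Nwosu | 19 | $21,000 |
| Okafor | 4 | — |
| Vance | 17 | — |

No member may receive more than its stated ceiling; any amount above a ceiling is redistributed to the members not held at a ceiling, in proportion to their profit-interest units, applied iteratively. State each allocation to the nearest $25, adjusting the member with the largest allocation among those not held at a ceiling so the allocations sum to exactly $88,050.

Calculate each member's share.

Combined profit-interest units = 66.
Proportional shares (ignoring caps): Dube 20,011.36; Halvorsen 14,675.00; Nwosu 25,347.73; Okafor 5,336.36; Vance 22,679.55.
Held at cap: Nwosu ($21,000); balance $67,050 reallocated over remaining profit-interest units 47.
Remaining shares: Dube 21,398.94 → $21,400; Halvorsen 15,692.55 → $15,700; Okafor 5,706.38 → $5,700; Vance 24,252.13 → $24,250.

Dube: $21,400 · Halvorsen: $15,700 · Nwosu: $21,000 · Okafor: $5,700 · Vance: $24,250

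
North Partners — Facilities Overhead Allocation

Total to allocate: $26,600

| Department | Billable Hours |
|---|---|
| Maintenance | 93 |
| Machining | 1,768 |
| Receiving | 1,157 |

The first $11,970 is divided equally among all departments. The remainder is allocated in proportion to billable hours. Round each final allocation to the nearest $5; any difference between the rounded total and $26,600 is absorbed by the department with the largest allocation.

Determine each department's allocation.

Maintenance: $4,440; Machining: $12,560; Receiving: $9,600

Equal tier: $11,970 ÷ 3 = $3,990 apiece.
Remainder $14,630 by billable hours (total 3,018): Maintenance 450.83 → $450; Machining 8,570.52 → $8,570; Receiving 5,608.65 → $5,610.
Totals: Maintenance $3,990 + $450 = $4,440; Machining $3,990 + $8,570 = $12,560; Receiving $3,990 + $5,610 = $9,600.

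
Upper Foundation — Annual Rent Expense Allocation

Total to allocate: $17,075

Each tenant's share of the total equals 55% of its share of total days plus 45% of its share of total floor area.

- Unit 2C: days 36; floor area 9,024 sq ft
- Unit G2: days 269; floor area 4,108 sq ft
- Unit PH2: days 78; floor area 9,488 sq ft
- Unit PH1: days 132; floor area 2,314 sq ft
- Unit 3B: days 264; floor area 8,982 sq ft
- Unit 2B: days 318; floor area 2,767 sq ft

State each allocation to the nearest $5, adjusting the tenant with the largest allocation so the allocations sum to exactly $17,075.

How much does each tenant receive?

Totals — days 1,097, floor area 36,683.
Composite weights (55% days + 45% floor area): Unit 2C 0.1287; Unit G2 0.1853; Unit PH2 0.1555; Unit PH1 0.0946; Unit 3B 0.2425; Unit 2B 0.1934.
Pro-rata amounts: Unit 2C 2,198.39; Unit G2 3,163.34; Unit PH2 2,655.14; Unit PH1 1,614.73; Unit 3B 4,141.47; Unit 2B 3,301.94.
Rounded to nearest $5: Unit 2C $2,200; Unit G2 $3,165; Unit PH2 $2,655; Unit PH1 $1,615; Unit 3B $4,140; Unit 2B $3,300. Sum = $17,075.
No rounding difference to absorb.

Unit 2C: $2,200 | Unit G2: $3,165 | Unit PH2: $2,655 | Unit PH1: $1,615 | Unit 3B: $4,140 | Unit 2B: $3,300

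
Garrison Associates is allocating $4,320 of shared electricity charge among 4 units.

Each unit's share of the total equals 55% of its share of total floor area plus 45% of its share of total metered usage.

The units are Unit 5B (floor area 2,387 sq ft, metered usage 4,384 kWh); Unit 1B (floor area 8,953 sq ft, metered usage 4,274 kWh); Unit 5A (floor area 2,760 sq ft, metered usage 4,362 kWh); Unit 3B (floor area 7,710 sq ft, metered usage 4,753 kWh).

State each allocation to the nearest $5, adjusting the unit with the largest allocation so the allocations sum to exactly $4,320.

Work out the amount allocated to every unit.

Totals — floor area 21,810, metered usage 17,773.
Composite weights (55% floor area + 45% metered usage): Unit 5B 0.1712; Unit 1B 0.3340; Unit 5A 0.1800; Unit 3B 0.3148.
Proportional shares: Unit 5B 739.56; Unit 1B 1,442.83; Unit 5A 777.79; Unit 3B 1,359.81.
Rounded to nearest $5: Unit 5B $740; Unit 1B $1,445; Unit 5A $780; Unit 3B $1,360. Sum = $4,325.
Difference $4,320 − $4,325 = −$5 applied to largest allocation (Unit 1B): Unit 1B becomes $1,440.

Unit 5B: $740 | Unit 1B: $1,440 | Unit 5A: $780 | Unit 3B: $1,360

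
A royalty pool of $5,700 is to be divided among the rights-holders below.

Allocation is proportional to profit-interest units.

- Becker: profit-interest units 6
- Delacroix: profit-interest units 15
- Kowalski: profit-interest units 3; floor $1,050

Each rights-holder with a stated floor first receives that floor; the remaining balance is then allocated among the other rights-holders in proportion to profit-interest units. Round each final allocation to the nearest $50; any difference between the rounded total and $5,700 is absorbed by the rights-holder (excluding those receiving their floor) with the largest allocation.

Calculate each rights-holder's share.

Minimums first: Kowalski $1,050. Residual $4,650.
Residual split over remaining profit-interest units 21: Becker 1,328.57 → $1,350; Delacroix 3,321.43 → $3,300.

Becker: $1,350 · Delacroix: $3,300 · Kowalski: $1,050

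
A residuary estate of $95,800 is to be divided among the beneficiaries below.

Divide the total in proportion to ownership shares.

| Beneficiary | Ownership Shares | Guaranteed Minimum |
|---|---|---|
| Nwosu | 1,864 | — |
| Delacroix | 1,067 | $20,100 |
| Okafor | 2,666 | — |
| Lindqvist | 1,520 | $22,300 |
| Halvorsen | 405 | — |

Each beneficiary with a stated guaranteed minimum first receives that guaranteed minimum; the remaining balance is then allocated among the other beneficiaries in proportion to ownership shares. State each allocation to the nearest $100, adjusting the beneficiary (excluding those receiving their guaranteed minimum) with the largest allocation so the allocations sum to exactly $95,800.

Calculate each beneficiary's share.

Nwosu: $20,200 | Delacroix: $20,100 | Okafor: $28,800 | Lindqvist: $22,300 | Halvorsen: $4,400

Minimums first: Delacroix $20,100; Lindqvist $22,300. Remaining pool $53,400.
Remaining pool split over remaining ownership shares 4,935: Nwosu 20,169.73 → $20,200; Okafor 28,847.90 → $28,800; Halvorsen 4,382.37 → $4,400.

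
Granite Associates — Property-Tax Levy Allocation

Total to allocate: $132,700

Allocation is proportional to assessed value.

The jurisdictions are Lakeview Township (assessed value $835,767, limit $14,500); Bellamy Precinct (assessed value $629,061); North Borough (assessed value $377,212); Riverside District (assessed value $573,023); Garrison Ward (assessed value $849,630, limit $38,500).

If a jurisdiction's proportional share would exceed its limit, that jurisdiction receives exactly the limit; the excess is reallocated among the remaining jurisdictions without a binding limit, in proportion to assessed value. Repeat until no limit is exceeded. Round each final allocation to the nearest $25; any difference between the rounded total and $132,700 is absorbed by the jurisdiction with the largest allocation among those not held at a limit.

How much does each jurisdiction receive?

Assessed value total: 3,264,693.
Unconstrained shares: Lakeview Township 33,971.43; Bellamy Precinct 25,569.45; North Borough 15,332.54; Riverside District 23,291.67; Garrison Ward 34,534.92.
Cap binds for Lakeview Township ($14,500); balance $118,200 reallocated over remaining assessed value 2,428,926.
Cap binds for Garrison Ward ($38,500); balance $79,700 reallocated over remaining assessed value 1,579,296.
Remaining shares: Bellamy Precinct 31,745.89 → $31,750; North Borough 19,036.20 → $19,025; Riverside District 28,917.91 → $28,925.

Lakeview Township: $14,500 | Bellamy Precinct: $31,750 | North Borough: $19,025 | Riverside District: $28,925 | Garrison Ward: $38,500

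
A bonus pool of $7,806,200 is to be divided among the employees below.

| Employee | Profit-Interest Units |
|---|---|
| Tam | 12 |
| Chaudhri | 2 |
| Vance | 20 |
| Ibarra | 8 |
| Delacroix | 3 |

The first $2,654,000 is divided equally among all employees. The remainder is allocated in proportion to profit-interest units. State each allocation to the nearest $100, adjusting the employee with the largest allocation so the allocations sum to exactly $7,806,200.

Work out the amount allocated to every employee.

Tam: $1,904,700; Chaudhri: $759,800; Vance: $2,820,700; Ibarra: $1,446,700; Delacroix: $874,300

$2,654,000 shared equally gives $530,800 per employee.
Remainder $5,152,200 by profit-interest units (total 45): Tam 1,373,920.00 → $1,373,900; Chaudhri 228,986.67 → $229,000; Vance 2,289,866.67 → $2,289,900; Ibarra 915,946.67 → $915,900; Delacroix 343,480.00 → $343,500.
Totals: Tam $530,800 + $1,373,900 = $1,904,700; Chaudhri $530,800 + $229,000 = $759,800; Vance $530,800 + $2,289,900 = $2,820,700; Ibarra $530,800 + $915,900 = $1,446,700; Delacroix $530,800 + $343,500 = $874,300.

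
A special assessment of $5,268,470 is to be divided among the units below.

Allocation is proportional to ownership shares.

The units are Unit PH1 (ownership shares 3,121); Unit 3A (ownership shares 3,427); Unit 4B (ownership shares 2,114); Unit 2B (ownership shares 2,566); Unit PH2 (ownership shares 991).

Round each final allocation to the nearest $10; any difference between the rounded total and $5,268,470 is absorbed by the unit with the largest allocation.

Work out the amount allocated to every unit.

Unit PH1: $1,345,680 · Unit 3A: $1,477,630 · Unit 4B: $911,490 · Unit 2B: $1,106,380 · Unit PH2: $427,290

Sum of ownership shares: 12,219.
Unrounded shares: Unit PH1 3,121/12,219 × $5,268,470 = 1,345,682.53; Unit 3A 3,427/12,219 × $5,268,470 = 1,477,620.65; Unit 4B 2,114/12,219 × $5,268,470 = 911,494.03; Unit 2B 2,566/12,219 × $5,268,470 = 1,106,383.01; Unit PH2 991/12,219 × $5,268,470 = 427,289.78.
At nearest $10: Unit PH1 $1,345,680; Unit 3A $1,477,620; Unit 4B $911,490; Unit 2B $1,106,380; Unit PH2 $427,290. Sum = $5,268,460.
Difference $5,268,470 − $5,268,460 = +$10 applied to largest allocation (Unit 3A): Unit 3A becomes $1,477,630.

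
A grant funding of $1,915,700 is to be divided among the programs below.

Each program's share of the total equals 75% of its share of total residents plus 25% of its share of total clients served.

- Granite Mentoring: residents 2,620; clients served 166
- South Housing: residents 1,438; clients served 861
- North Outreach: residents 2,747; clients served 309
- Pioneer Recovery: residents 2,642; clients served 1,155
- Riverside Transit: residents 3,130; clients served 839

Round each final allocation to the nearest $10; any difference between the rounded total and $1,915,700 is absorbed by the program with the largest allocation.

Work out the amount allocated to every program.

Granite Mentoring: $323,180; South Housing: $288,100; North Outreach: $358,250; Pioneer Recovery: $467,930; Riverside Transit: $478,240

Totals — residents 12,577, clients served 3,330.
Blended shares (75% residents + 25% clients served): Granite Mentoring 0.1687; South Housing 0.1504; North Outreach 0.1870; Pioneer Recovery 0.2443; Riverside Transit 0.2496.
Raw shares: Granite Mentoring 323,178.66; South Housing 288,104.82; North Outreach 358,253.38; Pioneer Recovery 467,931.19; Riverside Transit 478,231.94.
At nearest $10: Granite Mentoring $323,180; South Housing $288,100; North Outreach $358,250; Pioneer Recovery $467,930; Riverside Transit $478,230. Sum = $1,915,690.
Difference $1,915,700 − $1,915,690 = +$10 applied to largest allocation (Riverside Transit): Riverside Transit becomes $478,240.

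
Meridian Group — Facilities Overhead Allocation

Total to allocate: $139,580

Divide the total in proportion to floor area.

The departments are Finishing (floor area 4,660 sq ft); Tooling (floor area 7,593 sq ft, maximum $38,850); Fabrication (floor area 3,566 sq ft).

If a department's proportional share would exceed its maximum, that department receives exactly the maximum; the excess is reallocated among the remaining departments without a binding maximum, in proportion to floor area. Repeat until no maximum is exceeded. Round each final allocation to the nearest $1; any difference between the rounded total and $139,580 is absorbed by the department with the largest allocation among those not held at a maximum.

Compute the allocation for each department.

Sum of floor area: 15,819.
Pro-rata shares before constraints: Finishing 41,117.82; Tooling 66,997.34; Fabrication 31,464.84.
Capped: Tooling ($38,850); remaining pool $100,730 reallocated over remaining floor area 8,226.
Shares after redistribution: Finishing 57,063.19 → $57,063; Fabrication 43,666.81 → $43,667.

Finishing: $57,063 | Tooling: $38,850 | Fabrication: $43,667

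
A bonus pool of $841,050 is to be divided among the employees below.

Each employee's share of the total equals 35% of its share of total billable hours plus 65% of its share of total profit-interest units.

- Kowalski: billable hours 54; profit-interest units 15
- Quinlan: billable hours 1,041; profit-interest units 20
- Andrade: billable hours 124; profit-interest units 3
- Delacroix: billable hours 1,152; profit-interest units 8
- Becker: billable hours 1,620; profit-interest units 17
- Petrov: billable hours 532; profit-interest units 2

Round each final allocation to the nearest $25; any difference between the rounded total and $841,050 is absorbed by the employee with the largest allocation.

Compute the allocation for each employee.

Totals — billable hours 4,523, profit-interest units 65.
Blended shares (35% billable hours + 65% profit-interest units): Kowalski 0.1542; Quinlan 0.2806; Andrade 0.0396; Delacroix 0.1691; Becker 0.2954; Petrov 0.0612.
Pro-rata amounts: Kowalski 129,671.95; Quinlan 235,960.73; Andrade 33,301.71; Delacroix 142,258.88; Becker 248,411.92; Petrov 51,444.81.
Rounded to nearest $25: Kowalski $129,675; Quinlan $235,950; Andrade $33,300; Delacroix $142,250; Becker $248,400; Petrov $51,450. Sum = $841,025.
Difference $841,050 − $841,025 = +$25 applied to largest allocation (Becker): Becker becomes $248,425.

Kowalski: $129,675; Quinlan: $235,950; Andrade: $33,300; Delacroix: $142,250; Becker: $248,425; Petrov: $51,450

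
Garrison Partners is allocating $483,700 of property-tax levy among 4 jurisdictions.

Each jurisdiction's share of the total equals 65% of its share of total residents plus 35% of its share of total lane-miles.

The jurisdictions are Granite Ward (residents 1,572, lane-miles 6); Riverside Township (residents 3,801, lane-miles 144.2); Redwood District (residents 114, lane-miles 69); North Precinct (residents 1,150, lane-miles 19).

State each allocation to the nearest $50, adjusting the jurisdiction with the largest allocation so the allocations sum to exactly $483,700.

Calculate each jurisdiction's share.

Residents total 6,637; lane-miles total 238.2.
Combined weights (65% residents + 35% lane-miles): Granite Ward 0.1628; Riverside Township 0.5841; Redwood District 0.1126; North Precinct 0.1405.
Unrounded shares: Granite Ward 78,732.44; Riverside Township 282,546.00; Redwood District 54,440.47; North Precinct 67,981.09.
After rounding ($50): Granite Ward $78,750; Riverside Township $282,550; Redwood District $54,450; North Precinct $68,000. Sum = $483,750.
Difference $483,700 − $483,750 = −$50 applied to largest allocation (Riverside Township): Riverside Township becomes $282,500.

Granite Ward: $78,750; Riverside Township: $282,500; Redwood District: $54,450; North Precinct: $68,000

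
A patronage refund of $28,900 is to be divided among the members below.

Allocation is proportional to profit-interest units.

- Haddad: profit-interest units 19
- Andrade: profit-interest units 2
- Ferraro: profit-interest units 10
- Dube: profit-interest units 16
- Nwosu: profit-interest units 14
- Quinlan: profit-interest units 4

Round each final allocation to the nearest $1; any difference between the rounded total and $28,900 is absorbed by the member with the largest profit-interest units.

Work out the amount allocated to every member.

Sum of profit-interest units: 19 + 2 + 10 + 16 + 14 + 4 = 65.
Unrounded shares: Haddad 8,447.69; Andrade 889.23; Ferraro 4,446.15; Dube 7,113.85; Nwosu 6,224.62; Quinlan 1,778.46.
Rounded to nearest $1: Haddad $8,448; Andrade $889; Ferraro $4,446; Dube $7,114; Nwosu $6,225; Quinlan $1,778. Sum = $28,900.
Rounded total matches; no reconciliation needed.

Haddad: $8,448 | Andrade: $889 | Ferraro: $4,446 | Dube: $7,114 | Nwosu: $6,225 | Quinlan: $1,778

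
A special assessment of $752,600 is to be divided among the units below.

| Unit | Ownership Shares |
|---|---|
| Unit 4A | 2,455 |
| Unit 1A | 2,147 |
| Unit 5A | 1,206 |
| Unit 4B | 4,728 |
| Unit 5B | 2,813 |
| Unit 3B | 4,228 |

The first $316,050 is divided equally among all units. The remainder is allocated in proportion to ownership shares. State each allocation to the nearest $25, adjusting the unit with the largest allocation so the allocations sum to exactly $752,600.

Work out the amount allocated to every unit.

Unit 4A: $113,650 | Unit 1A: $106,000 | Unit 5A: $82,625 | Unit 4B: $170,100 | Unit 5B: $122,550 | Unit 3B: $157,675

$316,050 shared equally gives $52,675 per unit.
Remainder $436,550 by ownership shares (total 17,577): Unit 4A 60,973.45 → $60,975; Unit 1A 53,323.82 → $53,325; Unit 5A 29,952.74 → $29,950; Unit 4B 117,426.66 → $117,425; Unit 5B 69,864.89 → $69,875; Unit 3B 105,008.44 → $105,000.
Totals: Unit 4A $52,675 + $60,975 = $113,650; Unit 1A $52,675 + $53,325 = $106,000; Unit 5A $52,675 + $29,950 = $82,625; Unit 4B $52,675 + $117,425 = $170,100; Unit 5B $52,675 + $69,875 = $122,550; Unit 3B $52,675 + $105,000 = $157,675.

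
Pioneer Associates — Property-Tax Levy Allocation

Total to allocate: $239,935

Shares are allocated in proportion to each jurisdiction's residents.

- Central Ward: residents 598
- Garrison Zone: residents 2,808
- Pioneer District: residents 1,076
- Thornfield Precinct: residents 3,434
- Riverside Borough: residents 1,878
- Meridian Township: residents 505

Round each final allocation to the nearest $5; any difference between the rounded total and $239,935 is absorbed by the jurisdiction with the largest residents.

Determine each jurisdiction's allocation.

Central Ward: $13,930 · Garrison Zone: $65,420 · Pioneer District: $25,065 · Thornfield Precinct: $80,005 · Riverside Borough: $43,750 · Meridian Township: $11,765

Total residents = 10,299.
Proportional shares: Central Ward 598/10,299 × $239,935 = 13,931.56; Garrison Zone 2,808/10,299 × $239,935 = 65,417.76; Pioneer District 1,076/10,299 × $239,935 = 25,067.49; Thornfield Precinct 3,434/10,299 × $239,935 = 80,001.63; Riverside Borough 1,878/10,299 × $239,935 = 43,751.62; Meridian Township 505/10,299 × $239,935 = 11,764.95.
At nearest $5: Central Ward $13,930; Garrison Zone $65,420; Pioneer District $25,065; Thornfield Precinct $80,000; Riverside Borough $43,750; Meridian Township $11,765. Sum = $239,930.
Difference $239,935 − $239,930 = +$5 applied to largest residents (Thornfield Precinct): Thornfield Precinct becomes $80,005.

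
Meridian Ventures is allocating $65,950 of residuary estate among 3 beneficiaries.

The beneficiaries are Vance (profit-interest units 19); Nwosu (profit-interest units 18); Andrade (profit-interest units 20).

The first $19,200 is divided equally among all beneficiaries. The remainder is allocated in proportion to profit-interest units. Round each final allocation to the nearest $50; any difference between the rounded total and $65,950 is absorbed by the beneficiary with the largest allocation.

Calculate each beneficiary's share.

First tranche $19,200 split equally: $6,400 each.
Remainder $46,750 by profit-interest units (total 57): Vance 15,583.33 → $15,600; Nwosu 14,763.16 → $14,750; Andrade 16,403.51 → $16,400.
Totals: Vance $6,400 + $15,600 = $22,000; Nwosu $6,400 + $14,750 = $21,150; Andrade $6,400 + $16,400 = $22,800.

Vance: $22,000 · Nwosu: $21,150 · Andrade: $22,800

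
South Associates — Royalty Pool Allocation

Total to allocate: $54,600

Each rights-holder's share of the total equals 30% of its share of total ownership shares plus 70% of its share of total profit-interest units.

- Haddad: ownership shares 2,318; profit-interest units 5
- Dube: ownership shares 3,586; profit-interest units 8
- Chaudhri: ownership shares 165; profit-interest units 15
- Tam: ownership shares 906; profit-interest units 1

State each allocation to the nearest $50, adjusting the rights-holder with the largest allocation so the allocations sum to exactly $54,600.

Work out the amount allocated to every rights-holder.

Totals — ownership shares 6,975, profit-interest units 29.
Blended shares (30% ownership shares + 70% profit-interest units): Haddad 0.2204; Dube 0.3473; Chaudhri 0.3692; Tam 0.0631.
Pro-rata amounts: Haddad 12,033.22; Dube 18,964.76; Chaudhri 20,156.45; Tam 3,445.57.
After rounding ($50): Haddad $12,050; Dube $18,950; Chaudhri $20,150; Tam $3,450. Sum = $54,600.
No rounding difference to absorb.

Haddad: $12,050 · Dube: $18,950 · Chaudhri: $20,150 · Tam: $3,450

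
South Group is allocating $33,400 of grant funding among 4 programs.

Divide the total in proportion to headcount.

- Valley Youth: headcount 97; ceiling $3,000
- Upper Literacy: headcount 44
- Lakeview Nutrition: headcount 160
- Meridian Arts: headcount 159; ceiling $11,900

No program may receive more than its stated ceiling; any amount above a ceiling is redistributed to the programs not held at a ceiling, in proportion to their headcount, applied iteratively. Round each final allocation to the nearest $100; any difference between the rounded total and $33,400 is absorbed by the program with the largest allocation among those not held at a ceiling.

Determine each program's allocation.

Valley Youth: $3,000 · Upper Literacy: $4,000 · Lakeview Nutrition: $14,500 · Meridian Arts: $11,900

Total headcount = 460.
Pro-rata shares before constraints: Valley Youth 7,043.04; Upper Literacy 3,194.78; Lakeview Nutrition 11,617.39; Meridian Arts 11,544.78.
Cap binds for Valley Youth ($3,000); residual $30,400 reallocated over remaining headcount 363.
Cap binds for Meridian Arts ($11,900); residual $18,500 reallocated over remaining headcount 204.
Remaining shares: Upper Literacy 3,990.20 → $4,000; Lakeview Nutrition 14,509.80 → $14,500.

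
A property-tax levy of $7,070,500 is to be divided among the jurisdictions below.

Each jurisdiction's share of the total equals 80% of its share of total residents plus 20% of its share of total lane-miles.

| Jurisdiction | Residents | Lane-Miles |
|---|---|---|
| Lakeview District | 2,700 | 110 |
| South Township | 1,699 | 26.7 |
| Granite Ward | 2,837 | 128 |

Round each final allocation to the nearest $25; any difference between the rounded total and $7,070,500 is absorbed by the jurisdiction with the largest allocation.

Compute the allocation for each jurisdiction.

Residents total 7,236; lane-miles total 264.7.
Composite weights (80% residents + 20% lane-miles): Lakeview District 0.3816; South Township 0.2080; Granite Ward 0.4104.
Raw shares: Lakeview District 2,698,247.18; South Township 1,470,751.44; Granite Ward 2,901,501.38.
At nearest $25: Lakeview District $2,698,250; South Township $1,470,750; Granite Ward $2,901,500. Sum = $7,070,500.
No rounding difference to absorb.

Lakeview District: $2,698,250; South Township: $1,470,750; Granite Ward: $2,901,500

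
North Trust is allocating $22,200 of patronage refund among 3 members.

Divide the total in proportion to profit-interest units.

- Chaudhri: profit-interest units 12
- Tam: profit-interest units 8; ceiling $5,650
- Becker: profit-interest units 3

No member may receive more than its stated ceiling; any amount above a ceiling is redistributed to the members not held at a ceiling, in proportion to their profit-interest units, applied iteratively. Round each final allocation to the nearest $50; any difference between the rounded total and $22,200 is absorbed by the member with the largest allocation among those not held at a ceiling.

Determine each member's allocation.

Combined profit-interest units = 23.
Unconstrained shares: Chaudhri 11,582.61; Tam 7,721.74; Becker 2,895.65.
Cap binds for Tam ($5,650); balance $16,550 reallocated over remaining profit-interest units 15.
Remaining shares: Chaudhri 13,240.00 → $13,250; Becker 3,310.00 → $3,300.

Chaudhri: $13,250 | Tam: $5,650 | Becker: $3,300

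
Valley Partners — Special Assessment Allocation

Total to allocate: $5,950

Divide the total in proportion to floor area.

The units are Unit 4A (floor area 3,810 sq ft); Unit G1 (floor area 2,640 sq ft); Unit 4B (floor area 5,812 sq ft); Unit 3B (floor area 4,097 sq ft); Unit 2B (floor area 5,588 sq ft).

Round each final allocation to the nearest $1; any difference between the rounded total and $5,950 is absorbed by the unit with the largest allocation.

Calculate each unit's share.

Combined floor area = 21,947.
Raw shares: Unit 4A 3,810/21,947 × $5,950 = 1,032.92; Unit G1 2,640/21,947 × $5,950 = 715.72; Unit 4B 5,812/21,947 × $5,950 = 1,575.68; Unit 3B 4,097/21,947 × $5,950 = 1,110.73; Unit 2B 5,588/21,947 × $5,950 = 1,514.95.
Rounded to nearest $1: Unit 4A $1,033; Unit G1 $716; Unit 4B $1,576; Unit 3B $1,111; Unit 2B $1,515. Sum = $5,951.
Difference $5,950 − $5,951 = −$1 applied to largest allocation (Unit 4B): Unit 4B becomes $1,575.

Unit 4A: $1,033; Unit G1: $716; Unit 4B: $1,575; Unit 3B: $1,111; Unit 2B: $1,515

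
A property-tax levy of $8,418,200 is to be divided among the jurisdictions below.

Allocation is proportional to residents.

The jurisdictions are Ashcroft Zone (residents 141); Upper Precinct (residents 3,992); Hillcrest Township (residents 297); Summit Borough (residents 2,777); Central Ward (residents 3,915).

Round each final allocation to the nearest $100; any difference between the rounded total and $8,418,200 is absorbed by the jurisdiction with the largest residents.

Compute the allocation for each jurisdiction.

Total residents = 11,122.
Proportional shares: Ashcroft Zone 141/11,122 × $8,418,200 = 106,722.37; Upper Precinct 3,992/11,122 × $8,418,200 = 3,021,529.80; Hillcrest Township 297/11,122 × $8,418,200 = 224,798.18; Summit Borough 2,777/11,122 × $8,418,200 = 2,101,900.86; Central Ward 3,915/11,122 × $8,418,200 = 2,963,248.79.
After rounding ($100): Ashcroft Zone $106,700; Upper Precinct $3,021,500; Hillcrest Township $224,800; Summit Borough $2,101,900; Central Ward $2,963,200. Sum = $8,418,100.
Difference $8,418,200 − $8,418,100 = +$100 applied to largest residents (Upper Precinct): Upper Precinct becomes $3,021,600.

Ashcroft Zone: $106,700; Upper Precinct: $3,021,600; Hillcrest Township: $224,800; Summit Borough: $2,101,900; Central Ward: $2,963,200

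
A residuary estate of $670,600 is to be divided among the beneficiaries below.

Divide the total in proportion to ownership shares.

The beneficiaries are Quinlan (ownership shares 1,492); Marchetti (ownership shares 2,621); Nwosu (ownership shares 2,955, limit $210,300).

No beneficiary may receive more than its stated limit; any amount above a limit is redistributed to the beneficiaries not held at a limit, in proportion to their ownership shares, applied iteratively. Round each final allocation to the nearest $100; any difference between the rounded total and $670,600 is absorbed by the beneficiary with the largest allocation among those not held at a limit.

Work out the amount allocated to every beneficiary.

Ownership shares total: 7,068.
Proportional shares (ignoring caps): Quinlan 141,558.46; Marchetti 248,676.09; Nwosu 280,365.45.
Held at cap: Nwosu ($210,300); residual $460,300 reallocated over remaining ownership shares 4,113.
Redistributed shares: Quinlan 166,974.86 → $167,000; Marchetti 293,325.14 → $293,300.

Quinlan: $167,000; Marchetti: $293,300; Nwosu: $210,300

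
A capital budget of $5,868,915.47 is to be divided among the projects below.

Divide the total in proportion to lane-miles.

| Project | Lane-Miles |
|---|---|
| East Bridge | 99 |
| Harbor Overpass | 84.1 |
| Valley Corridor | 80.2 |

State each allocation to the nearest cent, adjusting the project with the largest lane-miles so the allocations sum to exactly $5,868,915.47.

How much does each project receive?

Combined lane-miles = 99 + 84.1 + 80.2 = 263.3.
Unrounded shares: East Bridge 2,206,694.3848; Harbor Overpass 1,874,575.73501; Valley Corridor 1,787,645.3501.
At nearest cent: East Bridge $2,206,694.38; Harbor Overpass $1,874,575.74; Valley Corridor $1,787,645.35. Sum = $5,868,915.47.
Rounded total matches; no reconciliation needed.

East Bridge: $2,206,694.38; Harbor Overpass: $1,874,575.74; Valley Corridor: $1,787,645.35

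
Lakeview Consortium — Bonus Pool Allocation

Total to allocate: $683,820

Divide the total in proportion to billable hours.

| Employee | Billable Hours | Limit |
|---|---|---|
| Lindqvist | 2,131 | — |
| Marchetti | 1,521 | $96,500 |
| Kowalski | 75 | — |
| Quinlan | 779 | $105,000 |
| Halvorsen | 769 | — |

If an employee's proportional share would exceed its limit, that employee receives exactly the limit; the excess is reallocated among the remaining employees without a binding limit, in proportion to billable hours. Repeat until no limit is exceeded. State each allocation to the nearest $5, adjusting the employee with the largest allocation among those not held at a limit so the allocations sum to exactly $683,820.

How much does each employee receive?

Combined billable hours = 5,275.
Proportional shares (ignoring caps): Lindqvist 276,250.32; Marchetti 197,173.50; Kowalski 9,722.56; Quinlan 100,984.98; Halvorsen 99,688.64.
Capped: Marchetti ($96,500); remaining pool $587,320 reallocated over remaining billable hours 3,754.
Capped: Quinlan ($105,000); remaining pool $482,320 reallocated over remaining billable hours 2,975.
Remaining shares: Lindqvist 345,487.03 → $345,485; Kowalski 12,159.33 → $12,160; Halvorsen 124,673.64 → $124,675.

Lindqvist: $345,485 · Marchetti: $96,500 · Kowalski: $12,160 · Quinlan: $105,000 · Halvorsen: $124,675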